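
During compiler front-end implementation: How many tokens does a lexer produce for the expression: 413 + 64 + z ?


Scanning '413 + 64 + z'
Token 1: '413' -> integer_literal
Token 2: '+' -> operator
Token 3: '64' -> integer_literal
Token 4: '+' -> operator
Token 5: 'z' -> identifier
Total tokens: 5

5


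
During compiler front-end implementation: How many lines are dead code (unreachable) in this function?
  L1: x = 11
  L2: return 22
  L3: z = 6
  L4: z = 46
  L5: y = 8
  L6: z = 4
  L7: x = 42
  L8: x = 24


Analyzing control flow:
  L1: reachable (before return)
  L2: reachable (return statement)
  L3: DEAD (after return at L2)
  L4: DEAD (after return at L2)
  L5: DEAD (after return at L2)
  L6: DEAD (after return at L2)
  L7: DEAD (after return at L2)
  L8: DEAD (after return at L2)
Return at L2, total lines = 8
Dead lines: L3 through L8
Count: 6

6


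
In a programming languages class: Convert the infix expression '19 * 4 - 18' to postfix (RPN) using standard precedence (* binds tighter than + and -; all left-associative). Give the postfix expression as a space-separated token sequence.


Applying the shunting-yard algorithm:
  Operand 19 -> output
  Push '*' onto operator stack -> op-stack: [*]
  Operand 4 -> output
  See '-' (prec 1); top '*' (prec 2) >= it -> pop '*' to output
  Push '-' onto operator stack -> op-stack: [-]
  Operand 18 -> output
  End of input: pop '-' to output
Postfix result: 19 4 * 18 -

19 4 * 18 -


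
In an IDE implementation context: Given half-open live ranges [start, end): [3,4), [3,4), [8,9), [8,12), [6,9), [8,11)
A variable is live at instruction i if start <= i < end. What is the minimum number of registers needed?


Live ranges:
  Var0: [3, 4)
  Var1: [3, 4)
  Var2: [8, 9)
  Var3: [8, 12)
  Var4: [6, 9)
  Var5: [8, 11)
Sweep-line events (position, delta, active):
  pos=3 start -> active=1
  pos=3 start -> active=2
  pos=4 end -> active=1
  pos=4 end -> active=0
  pos=6 start -> active=1
  pos=8 start -> active=2
  pos=8 start -> active=3
  pos=8 start -> active=4
  pos=9 end -> active=3
  pos=9 end -> active=2
  pos=11 end -> active=1
  pos=12 end -> active=0
Maximum simultaneous active: 4
Minimum registers needed: 4

4


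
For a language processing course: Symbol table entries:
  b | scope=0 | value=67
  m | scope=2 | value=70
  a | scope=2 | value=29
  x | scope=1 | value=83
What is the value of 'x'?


Searching symbol table for 'x':
  b | scope=0 | value=67
  m | scope=2 | value=70
  a | scope=2 | value=29
  x | scope=1 | value=83 <- MATCH
Found 'x' at scope 1 with value 83

83


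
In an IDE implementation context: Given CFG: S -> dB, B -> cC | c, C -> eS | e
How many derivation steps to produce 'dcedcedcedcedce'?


Grammar: S -> dB, B -> cC | c, C -> eS | e
Deriving 'dcedcedcedcedce':
Step 1: S -> dB => dB
Step 2: B -> cC => dcC
Step 3: C -> eS => dceS
Step 4: S -> dB => dcedB
Step 5: B -> cC => dcedcC
Step 6: C -> eS => dcedceS
Step 7: S -> dB => dcedcedB
Step 8: B -> cC => dcedcedcC
Step 9: C -> eS => dcedcedceS
Step 10: S -> dB => dcedcedcedB
Step 11: B -> cC => dcedcedcedcC
Step 12: C -> eS => dcedcedcedceS
Step 13: S -> dB => dcedcedcedcedB
Step 14: B -> cC => dcedcedcedcedcC
Step 15: C -> e => dcedcedcedcedce
Total derivation steps: 15

15


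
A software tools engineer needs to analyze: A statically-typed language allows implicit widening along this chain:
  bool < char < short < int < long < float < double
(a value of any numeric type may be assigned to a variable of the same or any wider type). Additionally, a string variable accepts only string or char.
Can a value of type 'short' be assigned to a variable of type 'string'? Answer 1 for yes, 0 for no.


Target variable type: string
Source value type: short
Rule: string accepts only {string, char}
  source 'short' in {string, char}? No
Result: 0

0


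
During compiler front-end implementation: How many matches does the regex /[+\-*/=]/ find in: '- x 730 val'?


Pattern: /[+\-*/=]/ (operators)
Input: '- x 730 val'
Scanning for matches:
  Match 1: '-'
Total matches: 1

1


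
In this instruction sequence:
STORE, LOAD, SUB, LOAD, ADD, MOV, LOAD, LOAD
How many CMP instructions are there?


Scanning instruction sequence for CMP:
  Position 1: STORE
  Position 2: LOAD
  Position 3: SUB
  Position 4: LOAD
  Position 5: ADD
  Position 6: MOV
  Position 7: LOAD
  Position 8: LOAD
Matches at positions: []
Total CMP count: 0

0


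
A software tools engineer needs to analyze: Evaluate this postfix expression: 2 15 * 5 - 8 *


Processing tokens left to right:
Push 2, Push 15
Pop 2 and 15, compute 2 * 15 = 30, push 30
Push 5
Pop 30 and 5, compute 30 - 5 = 25, push 25
Push 8
Pop 25 and 8, compute 25 * 8 = 200, push 200
Stack result: 200

200


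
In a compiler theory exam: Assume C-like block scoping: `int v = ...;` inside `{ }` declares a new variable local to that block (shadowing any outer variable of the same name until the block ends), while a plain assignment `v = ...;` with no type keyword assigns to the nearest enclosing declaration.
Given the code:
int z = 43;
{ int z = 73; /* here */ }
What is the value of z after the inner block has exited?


Analyzing scoping rules:
Outer scope: declares z = 43
Inner block: 'int z = 73;' declares a NEW z that shadows the outer one
When the block exits the inner z goes out of scope; the outer z was never modified -> 43
Result: 43

43


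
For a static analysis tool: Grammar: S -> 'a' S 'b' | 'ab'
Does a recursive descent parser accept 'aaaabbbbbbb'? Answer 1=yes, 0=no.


Grammar accepts strings of the form a^n b^n (n >= 1)
Word: 'aaaabbbbbbb'
Counting: 4 a's and 7 b's
Check: 4 == 7? No
Mismatch: a-count != b-count
Rejected

0


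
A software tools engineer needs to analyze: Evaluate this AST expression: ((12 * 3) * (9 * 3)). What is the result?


Expression: ((12 * 3) * (9 * 3))
Evaluating step by step:
  12 * 3 = 36
  9 * 3 = 27
  36 * 27 = 972
Result: 972

972


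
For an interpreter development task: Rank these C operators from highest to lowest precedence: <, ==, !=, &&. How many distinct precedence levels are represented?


Looking up precedence for each operator:
  < -> precedence 4
  == -> precedence 3
  != -> precedence 3
  && -> precedence 2
Sorted highest to lowest: <, ==, !=, &&
Distinct precedence values: [4, 3, 2]
Number of distinct levels: 3

3


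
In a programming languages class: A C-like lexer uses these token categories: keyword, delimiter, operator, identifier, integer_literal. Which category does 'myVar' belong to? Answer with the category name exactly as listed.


Token: 'myVar'
Checking categories:
  identifier: YES
  integer_literal: no
  operator: no
  keyword: no
  delimiter: no
Category: identifier

identifier


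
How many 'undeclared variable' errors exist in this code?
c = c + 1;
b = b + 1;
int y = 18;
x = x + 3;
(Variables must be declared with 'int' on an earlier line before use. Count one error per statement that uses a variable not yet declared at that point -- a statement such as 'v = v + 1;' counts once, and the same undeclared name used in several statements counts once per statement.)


Scanning code line by line:
  Line 1: use 'c' -> ERROR (undeclared)
  Line 2: use 'b' -> ERROR (undeclared)
  Line 3: declare 'y' -> declared = ['y']
  Line 4: use 'x' -> ERROR (undeclared)
Total undeclared variable errors: 3

3


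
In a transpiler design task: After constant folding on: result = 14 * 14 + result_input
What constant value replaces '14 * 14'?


Identifying constant sub-expression:
  Original: result = 14 * 14 + result_input
  14 and 14 are both compile-time constants
  Evaluating: 14 * 14 = 196
  After folding: result = 196 + result_input

196


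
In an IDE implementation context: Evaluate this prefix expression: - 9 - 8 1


Parsing prefix expression: - 9 - 8 1
Step 1: Innermost operation '- 8 1'
  8 - 1 = 7
Step 2: Outer operation '- 9 [7]'
  9 - 7 = 2

2


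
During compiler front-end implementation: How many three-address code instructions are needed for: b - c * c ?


Expression: b - c * c
Generating three-address code (respecting * over +/- precedence):
  Instruction 1: t1 = c * c
  Instruction 2: t2 = b - t1
Total instructions: 2

2


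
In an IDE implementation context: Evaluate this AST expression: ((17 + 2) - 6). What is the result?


Expression: ((17 + 2) - 6)
Evaluating step by step:
  17 + 2 = 19
  19 - 6 = 13
Result: 13

13


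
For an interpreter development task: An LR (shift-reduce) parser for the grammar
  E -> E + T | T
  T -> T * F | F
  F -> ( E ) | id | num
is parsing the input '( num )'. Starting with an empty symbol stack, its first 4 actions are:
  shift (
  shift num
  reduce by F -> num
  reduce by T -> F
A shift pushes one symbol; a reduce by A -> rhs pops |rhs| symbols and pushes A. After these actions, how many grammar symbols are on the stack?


Tracking the symbol stack through each action:
  Action 1: shift '(' : push -> stack = [(] (size 1)
  Action 2: shift 'num' : push -> stack = [(, num] (size 2)
  Action 3: reduce by F -> num : pop 1, push F -> stack = [(, F] (size 2)
  Action 4: reduce by T -> F : pop 1, push T -> stack = [(, T] (size 2)
Final stack size: 2

2


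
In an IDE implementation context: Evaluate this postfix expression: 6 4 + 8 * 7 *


Processing tokens left to right:
Push 6, Push 4
Pop 6 and 4, compute 6 + 4 = 10, push 10
Push 8
Pop 10 and 8, compute 10 * 8 = 80, push 80
Push 7
Pop 80 and 7, compute 80 * 7 = 560, push 560
Stack result: 560

560


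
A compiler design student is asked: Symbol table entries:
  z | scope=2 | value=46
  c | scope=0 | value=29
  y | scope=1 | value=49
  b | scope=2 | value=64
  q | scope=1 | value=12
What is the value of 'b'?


Searching symbol table for 'b':
  z | scope=2 | value=46
  c | scope=0 | value=29
  y | scope=1 | value=49
  b | scope=2 | value=64 <- MATCH
  q | scope=1 | value=12
Found 'b' at scope 2 with value 64

64


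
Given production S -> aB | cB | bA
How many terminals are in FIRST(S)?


Production: S -> aB | cB | bA
Examining each alternative for leading terminals:
  S -> aB : first terminal = 'a'
  S -> cB : first terminal = 'c'
  S -> bA : first terminal = 'b'
FIRST(S) = {a, b, c}
Count: 3

3


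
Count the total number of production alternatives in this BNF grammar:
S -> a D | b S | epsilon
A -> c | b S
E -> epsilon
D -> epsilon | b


Counting alternatives per rule:
  S: 3 alternative(s)
  A: 2 alternative(s)
  E: 1 alternative(s)
  D: 2 alternative(s)
Sum: 3 + 2 + 1 + 2 = 8

8


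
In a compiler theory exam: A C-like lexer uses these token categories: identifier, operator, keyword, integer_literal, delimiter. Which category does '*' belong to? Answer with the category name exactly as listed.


Token: '*'
Checking categories:
  identifier: no
  integer_literal: no
  operator: YES
  keyword: no
  delimiter: no
Category: operator

operator


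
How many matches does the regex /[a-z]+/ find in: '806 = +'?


Pattern: /[a-z]+/ (identifiers)
Input: '806 = +'
Scanning for matches:
Total matches: 0

0


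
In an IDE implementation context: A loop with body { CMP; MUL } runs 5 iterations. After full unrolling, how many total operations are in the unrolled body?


Loop body operations: CMP, MUL (2 ops per iteration)
Unrolling 5 iterations:
  Iteration 1: CMP, MUL (2 ops)
  Iteration 2: CMP, MUL (2 ops)
  Iteration 3: CMP, MUL (2 ops)
  Iteration 4: CMP, MUL (2 ops)
  Iteration 5: CMP, MUL (2 ops)
Total: 5 iterations * 2 ops/iter = 10 operations

10


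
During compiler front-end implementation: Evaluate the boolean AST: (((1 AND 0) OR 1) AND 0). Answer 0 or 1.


Step 1: Evaluate inner node
  1 AND 0 = 0
Step 2: Evaluate next node
  0 OR 1 = 1
Step 3: Evaluate root node
  1 AND 0 = 0

0


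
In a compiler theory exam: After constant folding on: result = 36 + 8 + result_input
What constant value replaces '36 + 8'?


Identifying constant sub-expression:
  Original: result = 36 + 8 + result_input
  36 and 8 are both compile-time constants
  Evaluating: 36 + 8 = 44
  After folding: result = 44 + result_input

44


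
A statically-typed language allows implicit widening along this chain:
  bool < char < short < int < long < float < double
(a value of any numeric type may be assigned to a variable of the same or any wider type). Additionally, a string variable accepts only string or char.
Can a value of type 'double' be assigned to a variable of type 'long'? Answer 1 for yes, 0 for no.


Target variable type: long
Source value type: double
Numeric ranks: double=6, long=4
Widening allowed iff rank(source) <= rank(target): 6 <= 4? No
Result: 0

0


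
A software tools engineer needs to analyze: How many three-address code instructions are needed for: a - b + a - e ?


Expression: a - b + a - e
Generating three-address code (respecting * over +/- precedence):
  Instruction 1: t1 = a - b
  Instruction 2: t2 = t1 + a
  Instruction 3: t3 = t2 - e
Total instructions: 3

3


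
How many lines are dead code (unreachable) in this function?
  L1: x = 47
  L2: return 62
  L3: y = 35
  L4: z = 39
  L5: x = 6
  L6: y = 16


Analyzing control flow:
  L1: reachable (before return)
  L2: reachable (return statement)
  L3: DEAD (after return at L2)
  L4: DEAD (after return at L2)
  L5: DEAD (after return at L2)
  L6: DEAD (after return at L2)
Return at L2, total lines = 6
Dead lines: L3 through L6
Count: 4

4


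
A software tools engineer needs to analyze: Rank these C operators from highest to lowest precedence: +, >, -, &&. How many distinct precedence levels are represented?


Looking up precedence for each operator:
  + -> precedence 5
  > -> precedence 4
  - -> precedence 5
  && -> precedence 2
Sorted highest to lowest: +, -, >, &&
Distinct precedence values: [5, 4, 2]
Number of distinct levels: 3

3


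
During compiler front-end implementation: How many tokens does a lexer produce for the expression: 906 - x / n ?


Scanning '906 - x / n'
Token 1: '906' -> integer_literal
Token 2: '-' -> operator
Token 3: 'x' -> identifier
Token 4: '/' -> operator
Token 5: 'n' -> identifier
Total tokens: 5

5


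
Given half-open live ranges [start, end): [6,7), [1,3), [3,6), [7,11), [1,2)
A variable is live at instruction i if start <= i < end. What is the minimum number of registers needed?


Live ranges:
  Var0: [6, 7)
  Var1: [1, 3)
  Var2: [3, 6)
  Var3: [7, 11)
  Var4: [1, 2)
Sweep-line events (position, delta, active):
  pos=1 start -> active=1
  pos=1 start -> active=2
  pos=2 end -> active=1
  pos=3 end -> active=0
  pos=3 start -> active=1
  pos=6 end -> active=0
  pos=6 start -> active=1
  pos=7 end -> active=0
  pos=7 start -> active=1
  pos=11 end -> active=0
Maximum simultaneous active: 2
Minimum registers needed: 2

2


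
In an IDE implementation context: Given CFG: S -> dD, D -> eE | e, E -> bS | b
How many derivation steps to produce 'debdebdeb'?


Grammar: S -> dD, D -> eE | e, E -> bS | b
Deriving 'debdebdeb':
Step 1: S -> dD => dD
Step 2: D -> eE => deE
Step 3: E -> bS => debS
Step 4: S -> dD => debdD
Step 5: D -> eE => debdeE
Step 6: E -> bS => debdebS
Step 7: S -> dD => debdebdD
Step 8: D -> eE => debdebdeE
Step 9: E -> b => debdebdeb
Total derivation steps: 9

9


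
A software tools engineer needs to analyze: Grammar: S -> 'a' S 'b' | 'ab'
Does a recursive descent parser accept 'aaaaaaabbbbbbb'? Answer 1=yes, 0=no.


Grammar accepts strings of the form a^n b^n (n >= 1)
Word: 'aaaaaaabbbbbbb'
Counting: 7 a's and 7 b's
Check: 7 == 7? Yes
Derivation (S -> aSb applied 6 time(s), then S -> ab): S => aSb => aaSbb => aaaSbbb => aaaaSbbbb => aaaaaSbbbbb => aaaaaaSbbbbbb => aaaaaaabbbbbbb
Accepted

1


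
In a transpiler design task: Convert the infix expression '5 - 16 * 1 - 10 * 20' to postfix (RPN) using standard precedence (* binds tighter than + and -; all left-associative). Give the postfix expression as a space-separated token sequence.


Applying the shunting-yard algorithm:
  Operand 5 -> output
  Push '-' onto operator stack -> op-stack: [-]
  Operand 16 -> output
  Push '*' onto operator stack -> op-stack: [-, *]
  Operand 1 -> output
  See '-' (prec 1); top '*' (prec 2) >= it -> pop '*' to output
  See '-' (prec 1); top '-' (prec 1) >= it -> pop '-' to output
  Push '-' onto operator stack -> op-stack: [-]
  Operand 10 -> output
  Push '*' onto operator stack -> op-stack: [-, *]
  Operand 20 -> output
  End of input: pop '*' to output
  End of input: pop '-' to output
Postfix result: 5 16 1 * - 10 20 * -

5 16 1 * - 10 20 * -


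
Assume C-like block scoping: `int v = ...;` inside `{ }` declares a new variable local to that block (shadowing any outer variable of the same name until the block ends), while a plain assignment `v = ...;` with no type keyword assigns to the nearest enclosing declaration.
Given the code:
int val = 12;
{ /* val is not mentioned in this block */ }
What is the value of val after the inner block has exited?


Analyzing scoping rules:
Outer scope: declares val = 12
Inner block: val is neither redeclared nor assigned -> unchanged
After the block -> 12
Result: 12

12


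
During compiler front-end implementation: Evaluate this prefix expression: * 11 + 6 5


Parsing prefix expression: * 11 + 6 5
Step 1: Innermost operation '+ 6 5'
  6 + 5 = 11
Step 2: Outer operation '* 11 [11]'
  11 * 11 = 121

121


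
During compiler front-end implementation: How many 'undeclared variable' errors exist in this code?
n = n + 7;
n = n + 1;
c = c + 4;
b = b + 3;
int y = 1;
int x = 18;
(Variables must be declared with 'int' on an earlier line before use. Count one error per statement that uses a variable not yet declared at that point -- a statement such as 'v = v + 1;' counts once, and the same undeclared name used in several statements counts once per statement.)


Scanning code line by line:
  Line 1: use 'n' -> ERROR (undeclared)
  Line 2: use 'n' -> ERROR (undeclared)
  Line 3: use 'c' -> ERROR (undeclared)
  Line 4: use 'b' -> ERROR (undeclared)
  Line 5: declare 'y' -> declared = ['y']
  Line 6: declare 'x' -> declared = ['x', 'y']
Total undeclared variable errors: 4

4


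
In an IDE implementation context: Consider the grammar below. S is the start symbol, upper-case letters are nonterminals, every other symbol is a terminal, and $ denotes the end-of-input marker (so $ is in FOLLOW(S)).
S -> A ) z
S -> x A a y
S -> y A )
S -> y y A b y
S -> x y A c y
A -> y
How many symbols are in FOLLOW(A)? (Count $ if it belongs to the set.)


S is the start symbol and does not occur in any rule body, so FOLLOW(S) = {$}.
Examining every occurrence of A in a rule body:
  S -> A ) z : A is followed by terminal ')' -> add ')'
  S -> x A a y : A is followed by terminal 'a' -> add 'a'
  S -> y A ) : A is followed by terminal ')' -> add ')' (already in the set)
  S -> y y A b y : A is followed by terminal 'b' -> add 'b'
  S -> x y A c y : A is followed by terminal 'c' -> add 'c'
  A -> y : A does not occur in the body -> contributes nothing
FOLLOW(A) = {), a, b, c}
Count: 4

4


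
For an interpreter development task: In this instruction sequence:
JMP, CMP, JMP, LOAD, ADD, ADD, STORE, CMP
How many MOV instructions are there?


Scanning instruction sequence for MOV:
  Position 1: JMP
  Position 2: CMP
  Position 3: JMP
  Position 4: LOAD
  Position 5: ADD
  Position 6: ADD
  Position 7: STORE
  Position 8: CMP
Matches at positions: []
Total MOV count: 0

0


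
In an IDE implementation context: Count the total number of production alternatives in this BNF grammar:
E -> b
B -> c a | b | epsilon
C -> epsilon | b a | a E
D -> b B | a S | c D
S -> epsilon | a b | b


Counting alternatives per rule:
  E: 1 alternative(s)
  B: 3 alternative(s)
  C: 3 alternative(s)
  D: 3 alternative(s)
  S: 3 alternative(s)
Sum: 1 + 3 + 3 + 3 + 3 = 13

13


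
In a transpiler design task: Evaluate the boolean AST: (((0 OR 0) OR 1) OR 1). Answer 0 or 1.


Step 1: Evaluate inner node
  0 OR 0 = 0
Step 2: Evaluate next node
  0 OR 1 = 1
Step 3: Evaluate root node
  1 OR 1 = 1

1


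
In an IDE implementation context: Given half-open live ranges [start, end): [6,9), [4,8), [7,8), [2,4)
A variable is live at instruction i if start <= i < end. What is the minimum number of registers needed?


Live ranges:
  Var0: [6, 9)
  Var1: [4, 8)
  Var2: [7, 8)
  Var3: [2, 4)
Sweep-line events (position, delta, active):
  pos=2 start -> active=1
  pos=4 end -> active=0
  pos=4 start -> active=1
  pos=6 start -> active=2
  pos=7 start -> active=3
  pos=8 end -> active=2
  pos=8 end -> active=1
  pos=9 end -> active=0
Maximum simultaneous active: 3
Minimum registers needed: 3

3


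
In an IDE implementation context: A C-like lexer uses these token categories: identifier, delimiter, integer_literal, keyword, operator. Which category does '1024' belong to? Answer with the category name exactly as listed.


Token: '1024'
Checking categories:
  identifier: no
  integer_literal: YES
  operator: no
  keyword: no
  delimiter: no
Category: integer_literal

integer_literal


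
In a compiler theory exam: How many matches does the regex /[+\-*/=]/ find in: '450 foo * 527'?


Pattern: /[+\-*/=]/ (operators)
Input: '450 foo * 527'
Scanning for matches:
  Match 1: '*'
Total matches: 1

1


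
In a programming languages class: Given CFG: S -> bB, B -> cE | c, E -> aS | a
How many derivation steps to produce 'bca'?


Grammar: S -> bB, B -> cE | c, E -> aS | a
Deriving 'bca':
Step 1: S -> bB => bB
Step 2: B -> cE => bcE
Step 3: E -> a => bca
Total derivation steps: 3

3


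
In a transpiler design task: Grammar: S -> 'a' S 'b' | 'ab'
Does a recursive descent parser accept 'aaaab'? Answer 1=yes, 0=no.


Grammar accepts strings of the form a^n b^n (n >= 1)
Word: 'aaaab'
Counting: 4 a's and 1 b's
Check: 4 == 1? No
Mismatch: a-count != b-count
Rejected

0


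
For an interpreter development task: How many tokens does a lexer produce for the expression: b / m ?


Scanning 'b / m'
Token 1: 'b' -> identifier
Token 2: '/' -> operator
Token 3: 'm' -> identifier
Total tokens: 3

3


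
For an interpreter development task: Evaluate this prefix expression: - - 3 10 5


Parsing prefix expression: - - 3 10 5
Step 1: Innermost operation '- 3 10'
  3 - 10 = -7
Step 2: Outer operation '- [-7] 5'
  -7 - 5 = -12

-12


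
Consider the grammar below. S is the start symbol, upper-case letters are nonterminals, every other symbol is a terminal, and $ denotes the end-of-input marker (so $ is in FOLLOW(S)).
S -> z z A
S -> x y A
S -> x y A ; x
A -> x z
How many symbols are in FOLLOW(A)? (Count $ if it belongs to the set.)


S is the start symbol and does not occur in any rule body, so FOLLOW(S) = {$}.
Examining every occurrence of A in a rule body:
  S -> z z A : A is at the right end -> add FOLLOW(S) = {$}
  S -> x y A : A is at the right end -> add FOLLOW(S) = {$} (already in the set)
  S -> x y A ; x : A is followed by terminal ';' -> add ';'
  A -> x z : A does not occur in the body -> contributes nothing
FOLLOW(A) = {;, $}
Count: 2

2


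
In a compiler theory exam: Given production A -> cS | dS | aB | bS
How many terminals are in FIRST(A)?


Production: A -> cS | dS | aB | bS
Examining each alternative for leading terminals:
  A -> cS : first terminal = 'c'
  A -> dS : first terminal = 'd'
  A -> aB : first terminal = 'a'
  A -> bS : first terminal = 'b'
FIRST(A) = {a, b, c, d}
Count: 4

4


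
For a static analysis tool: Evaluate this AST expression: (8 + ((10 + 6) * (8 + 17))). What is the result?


Expression: (8 + ((10 + 6) * (8 + 17)))
Evaluating step by step:
  10 + 6 = 16
  8 + 17 = 25
  16 * 25 = 400
  8 + 400 = 408
Result: 408

408


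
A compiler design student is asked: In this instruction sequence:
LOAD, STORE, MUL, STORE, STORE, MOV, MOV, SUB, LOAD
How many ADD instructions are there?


Scanning instruction sequence for ADD:
  Position 1: LOAD
  Position 2: STORE
  Position 3: MUL
  Position 4: STORE
  Position 5: STORE
  Position 6: MOV
  Position 7: MOV
  Position 8: SUB
  Position 9: LOAD
Matches at positions: []
Total ADD count: 0

0


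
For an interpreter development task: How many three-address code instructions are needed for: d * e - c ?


Expression: d * e - c
Generating three-address code (respecting * over +/- precedence):
  Instruction 1: t1 = d * e
  Instruction 2: t2 = t1 - c
Total instructions: 2

2


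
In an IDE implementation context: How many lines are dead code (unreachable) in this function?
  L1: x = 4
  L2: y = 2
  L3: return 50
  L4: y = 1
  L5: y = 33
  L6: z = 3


Analyzing control flow:
  L1: reachable (before return)
  L2: reachable (before return)
  L3: reachable (return statement)
  L4: DEAD (after return at L3)
  L5: DEAD (after return at L3)
  L6: DEAD (after return at L3)
Return at L3, total lines = 6
Dead lines: L4 through L6
Count: 3

3


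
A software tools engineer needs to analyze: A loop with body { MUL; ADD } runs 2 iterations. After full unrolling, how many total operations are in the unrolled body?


Loop body operations: MUL, ADD (2 ops per iteration)
Unrolling 2 iterations:
  Iteration 1: MUL, ADD (2 ops)
  Iteration 2: MUL, ADD (2 ops)
Total: 2 iterations * 2 ops/iter = 4 operations

4


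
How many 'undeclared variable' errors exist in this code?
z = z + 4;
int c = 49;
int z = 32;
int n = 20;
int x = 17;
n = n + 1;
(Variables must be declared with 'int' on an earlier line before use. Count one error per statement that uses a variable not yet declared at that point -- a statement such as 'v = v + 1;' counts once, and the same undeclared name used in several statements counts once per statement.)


Scanning code line by line:
  Line 1: use 'z' -> ERROR (undeclared)
  Line 2: declare 'c' -> declared = ['c']
  Line 3: declare 'z' -> declared = ['c', 'z']
  Line 4: declare 'n' -> declared = ['c', 'n', 'z']
  Line 5: declare 'x' -> declared = ['c', 'n', 'x', 'z']
  Line 6: use 'n' -> OK (declared)
Total undeclared variable errors: 1

1


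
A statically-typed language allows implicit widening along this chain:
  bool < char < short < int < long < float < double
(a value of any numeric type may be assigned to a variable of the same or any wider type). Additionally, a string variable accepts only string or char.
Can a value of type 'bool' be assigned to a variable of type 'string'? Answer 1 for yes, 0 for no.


Target variable type: string
Source value type: bool
Rule: string accepts only {string, char}
  source 'bool' in {string, char}? No
Result: 0

0


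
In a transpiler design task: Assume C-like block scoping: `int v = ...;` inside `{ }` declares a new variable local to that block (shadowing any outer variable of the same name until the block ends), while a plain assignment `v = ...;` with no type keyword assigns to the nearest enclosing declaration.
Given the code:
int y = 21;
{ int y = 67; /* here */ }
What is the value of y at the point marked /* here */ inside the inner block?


Analyzing scoping rules:
Outer scope: declares y = 21
Inner block: 'int y = 67;' declares a NEW y that shadows the outer one
Inside the block the inner declaration is in scope -> 67
Result: 67

67


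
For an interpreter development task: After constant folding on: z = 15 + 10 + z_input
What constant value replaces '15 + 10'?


Identifying constant sub-expression:
  Original: z = 15 + 10 + z_input
  15 and 10 are both compile-time constants
  Evaluating: 15 + 10 = 25
  After folding: z = 25 + z_input

25


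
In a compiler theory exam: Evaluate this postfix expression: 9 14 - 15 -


Processing tokens left to right:
Push 9, Push 14
Pop 9 and 14, compute 9 - 14 = -5, push -5
Push 15
Pop -5 and 15, compute -5 - 15 = -20, push -20
Stack result: -20

-20


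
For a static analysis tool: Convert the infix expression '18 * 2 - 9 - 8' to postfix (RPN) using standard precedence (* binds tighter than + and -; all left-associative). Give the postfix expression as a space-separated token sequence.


Applying the shunting-yard algorithm:
  Operand 18 -> output
  Push '*' onto operator stack -> op-stack: [*]
  Operand 2 -> output
  See '-' (prec 1); top '*' (prec 2) >= it -> pop '*' to output
  Push '-' onto operator stack -> op-stack: [-]
  Operand 9 -> output
  See '-' (prec 1); top '-' (prec 1) >= it -> pop '-' to output
  Push '-' onto operator stack -> op-stack: [-]
  Operand 8 -> output
  End of input: pop '-' to output
Postfix result: 18 2 * 9 - 8 -

18 2 * 9 - 8 -


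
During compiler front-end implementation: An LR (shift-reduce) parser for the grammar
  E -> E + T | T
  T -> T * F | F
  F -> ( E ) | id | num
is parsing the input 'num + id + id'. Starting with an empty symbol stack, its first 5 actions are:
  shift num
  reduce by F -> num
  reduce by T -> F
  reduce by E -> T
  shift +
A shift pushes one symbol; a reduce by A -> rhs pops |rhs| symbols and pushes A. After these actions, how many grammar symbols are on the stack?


Tracking the symbol stack through each action:
  Action 1: shift 'num' : push -> stack = [num] (size 1)
  Action 2: reduce by F -> num : pop 1, push F -> stack = [F] (size 1)
  Action 3: reduce by T -> F : pop 1, push T -> stack = [T] (size 1)
  Action 4: reduce by E -> T : pop 1, push E -> stack = [E] (size 1)
  Action 5: shift '+' : push -> stack = [E, +] (size 2)
Final stack size: 2

2


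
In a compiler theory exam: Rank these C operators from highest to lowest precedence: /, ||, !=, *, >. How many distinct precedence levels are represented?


Looking up precedence for each operator:
  / -> precedence 6
  || -> precedence 1
  != -> precedence 3
  * -> precedence 6
  > -> precedence 4
Sorted highest to lowest: /, *, >, !=, ||
Distinct precedence values: [6, 4, 3, 1]
Number of distinct levels: 4

4


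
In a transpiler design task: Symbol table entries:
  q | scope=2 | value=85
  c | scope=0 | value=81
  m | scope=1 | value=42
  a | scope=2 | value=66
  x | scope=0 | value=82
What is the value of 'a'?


Searching symbol table for 'a':
  q | scope=2 | value=85
  c | scope=0 | value=81
  m | scope=1 | value=42
  a | scope=2 | value=66 <- MATCH
  x | scope=0 | value=82
Found 'a' at scope 2 with value 66

66


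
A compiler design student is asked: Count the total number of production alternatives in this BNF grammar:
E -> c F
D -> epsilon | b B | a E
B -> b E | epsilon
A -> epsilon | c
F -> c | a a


Counting alternatives per rule:
  E: 1 alternative(s)
  D: 3 alternative(s)
  B: 2 alternative(s)
  A: 2 alternative(s)
  F: 2 alternative(s)
Sum: 1 + 3 + 2 + 2 + 2 = 10

10


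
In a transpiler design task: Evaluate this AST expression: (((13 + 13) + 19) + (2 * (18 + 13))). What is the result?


Expression: (((13 + 13) + 19) + (2 * (18 + 13)))
Evaluating step by step:
  13 + 13 = 26
  26 + 19 = 45
  18 + 13 = 31
  2 * 31 = 62
  45 + 62 = 107
Result: 107

107


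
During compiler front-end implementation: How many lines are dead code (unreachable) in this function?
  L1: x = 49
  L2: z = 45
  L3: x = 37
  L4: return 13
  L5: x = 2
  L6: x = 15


Analyzing control flow:
  L1: reachable (before return)
  L2: reachable (before return)
  L3: reachable (before return)
  L4: reachable (return statement)
  L5: DEAD (after return at L4)
  L6: DEAD (after return at L4)
Return at L4, total lines = 6
Dead lines: L5 through L6
Count: 2

2


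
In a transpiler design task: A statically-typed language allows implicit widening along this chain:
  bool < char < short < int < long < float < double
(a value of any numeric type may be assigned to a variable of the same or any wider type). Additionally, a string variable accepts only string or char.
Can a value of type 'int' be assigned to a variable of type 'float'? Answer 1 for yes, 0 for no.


Target variable type: float
Source value type: int
Numeric ranks: int=3, float=5
Widening allowed iff rank(source) <= rank(target): 3 <= 5? Yes
Result: 1

1


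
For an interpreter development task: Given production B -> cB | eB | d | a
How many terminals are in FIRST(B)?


Production: B -> cB | eB | d | a
Examining each alternative for leading terminals:
  B -> cB : first terminal = 'c'
  B -> eB : first terminal = 'e'
  B -> d : first terminal = 'd'
  B -> a : first terminal = 'a'
FIRST(B) = {a, c, d, e}
Count: 4

4


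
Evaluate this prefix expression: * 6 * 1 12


Parsing prefix expression: * 6 * 1 12
Step 1: Innermost operation '* 1 12'
  1 * 12 = 12
Step 2: Outer operation '* 6 [12]'
  6 * 12 = 72

72


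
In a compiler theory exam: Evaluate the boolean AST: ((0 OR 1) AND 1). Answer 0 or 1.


Step 1: Evaluate inner node
  0 OR 1 = 1
Step 2: Evaluate root node
  1 AND 1 = 1

1


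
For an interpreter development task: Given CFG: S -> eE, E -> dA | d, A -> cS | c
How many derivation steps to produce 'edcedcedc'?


Grammar: S -> eE, E -> dA | d, A -> cS | c
Deriving 'edcedcedc':
Step 1: S -> eE => eE
Step 2: E -> dA => edA
Step 3: A -> cS => edcS
Step 4: S -> eE => edceE
Step 5: E -> dA => edcedA
Step 6: A -> cS => edcedcS
Step 7: S -> eE => edcedceE
Step 8: E -> dA => edcedcedA
Step 9: A -> c => edcedcedc
Total derivation steps: 9

9


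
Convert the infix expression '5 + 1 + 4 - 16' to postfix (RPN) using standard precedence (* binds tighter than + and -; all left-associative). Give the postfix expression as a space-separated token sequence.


Applying the shunting-yard algorithm:
  Operand 5 -> output
  Push '+' onto operator stack -> op-stack: [+]
  Operand 1 -> output
  See '+' (prec 1); top '+' (prec 1) >= it -> pop '+' to output
  Push '+' onto operator stack -> op-stack: [+]
  Operand 4 -> output
  See '-' (prec 1); top '+' (prec 1) >= it -> pop '+' to output
  Push '-' onto operator stack -> op-stack: [-]
  Operand 16 -> output
  End of input: pop '-' to output
Postfix result: 5 1 + 4 + 16 -

5 1 + 4 + 16 -


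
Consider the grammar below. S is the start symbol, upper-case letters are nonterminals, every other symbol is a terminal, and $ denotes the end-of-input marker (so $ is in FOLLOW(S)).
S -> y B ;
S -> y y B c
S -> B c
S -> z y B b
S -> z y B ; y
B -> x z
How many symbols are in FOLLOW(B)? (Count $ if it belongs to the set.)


S is the start symbol and does not occur in any rule body, so FOLLOW(S) = {$}.
Examining every occurrence of B in a rule body:
  S -> y B ; : B is followed by terminal ';' -> add ';'
  S -> y y B c : B is followed by terminal 'c' -> add 'c'
  S -> B c : B is followed by terminal 'c' -> add 'c' (already in the set)
  S -> z y B b : B is followed by terminal 'b' -> add 'b'
  S -> z y B ; y : B is followed by terminal ';' -> add ';' (already in the set)
  B -> x z : B does not occur in the body -> contributes nothing
FOLLOW(B) = {;, b, c}
Count: 3

3


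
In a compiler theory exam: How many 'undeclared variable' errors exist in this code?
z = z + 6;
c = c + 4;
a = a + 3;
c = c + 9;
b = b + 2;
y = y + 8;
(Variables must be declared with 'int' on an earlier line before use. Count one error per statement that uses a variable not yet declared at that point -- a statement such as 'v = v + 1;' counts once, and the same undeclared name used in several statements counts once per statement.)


Scanning code line by line:
  Line 1: use 'z' -> ERROR (undeclared)
  Line 2: use 'c' -> ERROR (undeclared)
  Line 3: use 'a' -> ERROR (undeclared)
  Line 4: use 'c' -> ERROR (undeclared)
  Line 5: use 'b' -> ERROR (undeclared)
  Line 6: use 'y' -> ERROR (undeclared)
Total undeclared variable errors: 6

6


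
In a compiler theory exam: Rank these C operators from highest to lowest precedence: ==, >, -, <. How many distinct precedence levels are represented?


Looking up precedence for each operator:
  == -> precedence 3
  > -> precedence 4
  - -> precedence 5
  < -> precedence 4
Sorted highest to lowest: -, >, <, ==
Distinct precedence values: [5, 4, 3]
Number of distinct levels: 3

3


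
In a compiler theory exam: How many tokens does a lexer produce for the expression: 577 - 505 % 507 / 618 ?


Scanning '577 - 505 % 507 / 618'
Token 1: '577' -> integer_literal
Token 2: '-' -> operator
Token 3: '505' -> integer_literal
Token 4: '%' -> operator
Token 5: '507' -> integer_literal
Token 6: '/' -> operator
Token 7: '618' -> integer_literal
Total tokens: 7

7


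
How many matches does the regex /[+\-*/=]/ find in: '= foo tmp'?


Pattern: /[+\-*/=]/ (operators)
Input: '= foo tmp'
Scanning for matches:
  Match 1: '='
Total matches: 1

1


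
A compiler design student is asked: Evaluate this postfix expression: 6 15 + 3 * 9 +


Processing tokens left to right:
Push 6, Push 15
Pop 6 and 15, compute 6 + 15 = 21, push 21
Push 3
Pop 21 and 3, compute 21 * 3 = 63, push 63
Push 9
Pop 63 and 9, compute 63 + 9 = 72, push 72
Stack result: 72

72


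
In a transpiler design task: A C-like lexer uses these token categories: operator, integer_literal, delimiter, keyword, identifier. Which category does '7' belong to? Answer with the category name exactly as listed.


Token: '7'
Checking categories:
  identifier: no
  integer_literal: YES
  operator: no
  keyword: no
  delimiter: no
Category: integer_literal

integer_literal


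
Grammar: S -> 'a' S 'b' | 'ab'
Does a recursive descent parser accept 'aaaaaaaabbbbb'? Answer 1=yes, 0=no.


Grammar accepts strings of the form a^n b^n (n >= 1)
Word: 'aaaaaaaabbbbb'
Counting: 8 a's and 5 b's
Check: 8 == 5? No
Mismatch: a-count != b-count
Rejected

0


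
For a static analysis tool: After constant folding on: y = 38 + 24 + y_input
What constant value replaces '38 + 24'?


Identifying constant sub-expression:
  Original: y = 38 + 24 + y_input
  38 and 24 are both compile-time constants
  Evaluating: 38 + 24 = 62
  After folding: y = 62 + y_input

62


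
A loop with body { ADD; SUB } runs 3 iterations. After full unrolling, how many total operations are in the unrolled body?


Loop body operations: ADD, SUB (2 ops per iteration)
Unrolling 3 iterations:
  Iteration 1: ADD, SUB (2 ops)
  Iteration 2: ADD, SUB (2 ops)
  Iteration 3: ADD, SUB (2 ops)
Total: 3 iterations * 2 ops/iter = 6 operations

6


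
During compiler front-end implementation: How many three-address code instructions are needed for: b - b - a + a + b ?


Expression: b - b - a + a + b
Generating three-address code (respecting * over +/- precedence):
  Instruction 1: t1 = b - b
  Instruction 2: t2 = t1 - a
  Instruction 3: t3 = t2 + a
  Instruction 4: t4 = t3 + b
Total instructions: 4

4


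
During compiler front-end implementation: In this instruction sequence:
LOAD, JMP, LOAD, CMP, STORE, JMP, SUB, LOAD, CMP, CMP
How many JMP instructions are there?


Scanning instruction sequence for JMP:
  Position 1: LOAD
  Position 2: JMP <- MATCH
  Position 3: LOAD
  Position 4: CMP
  Position 5: STORE
  Position 6: JMP <- MATCH
  Position 7: SUB
  Position 8: LOAD
  Position 9: CMP
  Position 10: CMP
Matches at positions: [2, 6]
Total JMP count: 2

2


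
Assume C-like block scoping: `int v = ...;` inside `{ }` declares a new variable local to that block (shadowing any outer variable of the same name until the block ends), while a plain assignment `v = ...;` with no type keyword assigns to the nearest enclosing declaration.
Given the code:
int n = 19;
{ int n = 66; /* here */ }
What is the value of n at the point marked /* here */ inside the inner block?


Analyzing scoping rules:
Outer scope: declares n = 19
Inner block: 'int n = 66;' declares a NEW n that shadows the outer one
Inside the block the inner declaration is in scope -> 66
Result: 66

66


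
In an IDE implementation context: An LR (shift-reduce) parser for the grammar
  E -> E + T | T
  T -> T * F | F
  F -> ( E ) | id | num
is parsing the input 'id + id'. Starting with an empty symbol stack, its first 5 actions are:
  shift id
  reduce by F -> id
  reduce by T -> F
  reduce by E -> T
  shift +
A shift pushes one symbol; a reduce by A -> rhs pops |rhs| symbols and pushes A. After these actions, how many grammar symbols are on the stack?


Tracking the symbol stack through each action:
  Action 1: shift 'id' : push -> stack = [id] (size 1)
  Action 2: reduce by F -> id : pop 1, push F -> stack = [F] (size 1)
  Action 3: reduce by T -> F : pop 1, push T -> stack = [T] (size 1)
  Action 4: reduce by E -> T : pop 1, push E -> stack = [E] (size 1)
  Action 5: shift '+' : push -> stack = [E, +] (size 2)
Final stack size: 2

2
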